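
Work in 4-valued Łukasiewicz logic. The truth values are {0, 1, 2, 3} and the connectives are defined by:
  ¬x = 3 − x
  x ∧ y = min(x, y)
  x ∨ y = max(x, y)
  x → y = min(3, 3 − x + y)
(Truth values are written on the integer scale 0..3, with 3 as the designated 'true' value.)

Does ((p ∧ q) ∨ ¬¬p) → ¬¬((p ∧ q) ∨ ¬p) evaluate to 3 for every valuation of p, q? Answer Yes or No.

No

Counterexample: take p = 2, q = 0.
p ∧ q = 2 ∧ 0 = 0
¬p = ¬2 = 1
¬¬p = ¬1 = 2
(p ∧ q) ∨ ¬¬p = 0 ∨ 2 = 2
p ∧ q = 2 ∧ 0 = 0
¬p = ¬2 = 1
(p ∧ q) ∨ ¬p = 0 ∨ 1 = 1
¬((p ∧ q) ∨ ¬p) = ¬1 = 2
¬¬((p ∧ q) ∨ ¬p) = ¬2 = 1
((p ∧ q) ∨ ¬¬p) → ¬¬((p ∧ q) ∨ ¬p) = 2 → 1 = 2
This gives 2 ≠ 3.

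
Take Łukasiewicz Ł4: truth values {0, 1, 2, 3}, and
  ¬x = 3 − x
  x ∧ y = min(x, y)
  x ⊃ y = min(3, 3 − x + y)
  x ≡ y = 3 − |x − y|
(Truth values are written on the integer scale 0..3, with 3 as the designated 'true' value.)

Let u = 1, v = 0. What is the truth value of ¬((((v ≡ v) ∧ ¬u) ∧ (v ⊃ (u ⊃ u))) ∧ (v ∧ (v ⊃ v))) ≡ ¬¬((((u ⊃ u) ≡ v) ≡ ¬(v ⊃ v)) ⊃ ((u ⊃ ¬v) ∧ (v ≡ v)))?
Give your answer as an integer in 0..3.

v ≡ v = 0 ≡ 0 = 3
¬u = ¬1 = 2
(v ≡ v) ∧ ¬u = 3 ∧ 2 = 2
u ⊃ u = 1 ⊃ 1 = 3
v ⊃ (u ⊃ u) = 0 ⊃ 3 = 3
((v ≡ v) ∧ ¬u) ∧ (v ⊃ (u ⊃ u)) = 2 ∧ 3 = 2
v ⊃ v = 0 ⊃ 0 = 3
v ∧ (v ⊃ v) = 0 ∧ 3 = 0
(((v ≡ v) ∧ ¬u) ∧ (v ⊃ (u ⊃ u))) ∧ (v ∧ (v ⊃ v)) = 2 ∧ 0 = 0
¬((((v ≡ v) ∧ ¬u) ∧ (v ⊃ (u ⊃ u))) ∧ (v ∧ (v ⊃ v))) = ¬0 = 3
u ⊃ u = 1 ⊃ 1 = 3
(u ⊃ u) ≡ v = 3 ≡ 0 = 0
v ⊃ v = 0 ⊃ 0 = 3
¬(v ⊃ v) = ¬3 = 0
((u ⊃ u) ≡ v) ≡ ¬(v ⊃ v) = 0 ≡ 0 = 3
¬v = ¬0 = 3
u ⊃ ¬v = 1 ⊃ 3 = 3
v ≡ v = 0 ≡ 0 = 3
(u ⊃ ¬v) ∧ (v ≡ v) = 3 ∧ 3 = 3
(((u ⊃ u) ≡ v) ≡ ¬(v ⊃ v)) ⊃ ((u ⊃ ¬v) ∧ (v ≡ v)) = 3 ⊃ 3 = 3
¬((((u ⊃ u) ≡ v) ≡ ¬(v ⊃ v)) ⊃ ((u ⊃ ¬v) ∧ (v ≡ v))) = ¬3 = 0
¬¬((((u ⊃ u) ≡ v) ≡ ¬(v ⊃ v)) ⊃ ((u ⊃ ¬v) ∧ (v ≡ v))) = ¬0 = 3
¬((((v ≡ v) ∧ ¬u) ∧ (v ⊃ (u ⊃ u))) ∧ (v ∧ (v ⊃ v))) ≡ ¬¬((((u ⊃ u) ≡ v) ≡ ¬(v ⊃ v)) ⊃ ((u ⊃ ¬v) ∧ (v ≡ v))) = 3 ≡ 3 = 3

3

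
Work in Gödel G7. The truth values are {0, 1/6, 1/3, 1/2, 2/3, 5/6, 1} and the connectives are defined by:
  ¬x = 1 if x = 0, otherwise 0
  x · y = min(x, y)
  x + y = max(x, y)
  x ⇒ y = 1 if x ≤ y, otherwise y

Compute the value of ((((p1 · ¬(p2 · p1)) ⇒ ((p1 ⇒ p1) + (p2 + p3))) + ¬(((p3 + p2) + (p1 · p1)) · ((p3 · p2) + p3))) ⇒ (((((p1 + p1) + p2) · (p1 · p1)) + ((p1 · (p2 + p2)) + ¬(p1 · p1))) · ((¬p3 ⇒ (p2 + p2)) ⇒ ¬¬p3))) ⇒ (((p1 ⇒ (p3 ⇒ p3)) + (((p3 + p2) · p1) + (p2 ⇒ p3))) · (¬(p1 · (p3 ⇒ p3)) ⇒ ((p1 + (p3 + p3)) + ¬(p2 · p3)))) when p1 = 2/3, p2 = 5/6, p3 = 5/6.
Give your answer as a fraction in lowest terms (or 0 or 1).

p2 · p1 = 5/6 · 2/3 = 2/3
¬(p2 · p1) = ¬2/3 = 0
p1 · ¬(p2 · p1) = 2/3 · 0 = 0
p1 ⇒ p1 = 2/3 ⇒ 2/3 = 1
p2 + p3 = 5/6 + 5/6 = 5/6
(p1 ⇒ p1) + (p2 + p3) = 1 + 5/6 = 1
(p1 · ¬(p2 · p1)) ⇒ ((p1 ⇒ p1) + (p2 + p3)) = 0 ⇒ 1 = 1
p3 + p2 = 5/6 + 5/6 = 5/6
p1 · p1 = 2/3 · 2/3 = 2/3
(p3 + p2) + (p1 · p1) = 5/6 + 2/3 = 5/6
p3 · p2 = 5/6 · 5/6 = 5/6
(p3 · p2) + p3 = 5/6 + 5/6 = 5/6
((p3 + p2) + (p1 · p1)) · ((p3 · p2) + p3) = 5/6 · 5/6 = 5/6
¬(((p3 + p2) + (p1 · p1)) · ((p3 · p2) + p3)) = ¬5/6 = 0
((p1 · ¬(p2 · p1)) ⇒ ((p1 ⇒ p1) + (p2 + p3))) + ¬(((p3 + p2) + (p1 · p1)) · ((p3 · p2) + p3)) = 1 + 0 = 1
p1 + p1 = 2/3 + 2/3 = 2/3
(p1 + p1) + p2 = 2/3 + 5/6 = 5/6
p1 · p1 = 2/3 · 2/3 = 2/3
((p1 + p1) + p2) · (p1 · p1) = 5/6 · 2/3 = 2/3
p2 + p2 = 5/6 + 5/6 = 5/6
p1 · (p2 + p2) = 2/3 · 5/6 = 2/3
p1 · p1 = 2/3 · 2/3 = 2/3
¬(p1 · p1) = ¬2/3 = 0
(p1 · (p2 + p2)) + ¬(p1 · p1) = 2/3 + 0 = 2/3
(((p1 + p1) + p2) · (p1 · p1)) + ((p1 · (p2 + p2)) + ¬(p1 · p1)) = 2/3 + 2/3 = 2/3
¬p3 = ¬5/6 = 0
p2 + p2 = 5/6 + 5/6 = 5/6
¬p3 ⇒ (p2 + p2) = 0 ⇒ 5/6 = 1
¬p3 = ¬5/6 = 0
¬¬p3 = ¬0 = 1
(¬p3 ⇒ (p2 + p2)) ⇒ ¬¬p3 = 1 ⇒ 1 = 1
((((p1 + p1) + p2) · (p1 · p1)) + ((p1 · (p2 + p2)) + ¬(p1 · p1))) · ((¬p3 ⇒ (p2 + p2)) ⇒ ¬¬p3) = 2/3 · 1 = 2/3
(((p1 · ¬(p2 · p1)) ⇒ ((p1 ⇒ p1) + (p2 + p3))) + ¬(((p3 + p2) + (p1 · p1)) · ((p3 · p2) + p3))) ⇒ (((((p1 + p1) + p2) · (p1 · p1)) + ((p1 · (p2 + p2)) + ¬(p1 · p1))) · ((¬p3 ⇒ (p2 + p2)) ⇒ ¬¬p3)) = 1 ⇒ 2/3 = 2/3
p3 ⇒ p3 = 5/6 ⇒ 5/6 = 1
p1 ⇒ (p3 ⇒ p3) = 2/3 ⇒ 1 = 1
p3 + p2 = 5/6 + 5/6 = 5/6
(p3 + p2) · p1 = 5/6 · 2/3 = 2/3
p2 ⇒ p3 = 5/6 ⇒ 5/6 = 1
((p3 + p2) · p1) + (p2 ⇒ p3) = 2/3 + 1 = 1
(p1 ⇒ (p3 ⇒ p3)) + (((p3 + p2) · p1) + (p2 ⇒ p3)) = 1 + 1 = 1
p3 ⇒ p3 = 5/6 ⇒ 5/6 = 1
p1 · (p3 ⇒ p3) = 2/3 · 1 = 2/3
¬(p1 · (p3 ⇒ p3)) = ¬2/3 = 0
p3 + p3 = 5/6 + 5/6 = 5/6
p1 + (p3 + p3) = 2/3 + 5/6 = 5/6
p2 · p3 = 5/6 · 5/6 = 5/6
¬(p2 · p3) = ¬5/6 = 0
(p1 + (p3 + p3)) + ¬(p2 · p3) = 5/6 + 0 = 5/6
¬(p1 · (p3 ⇒ p3)) ⇒ ((p1 + (p3 + p3)) + ¬(p2 · p3)) = 0 ⇒ 5/6 = 1
((p1 ⇒ (p3 ⇒ p3)) + (((p3 + p2) · p1) + (p2 ⇒ p3))) · (¬(p1 · (p3 ⇒ p3)) ⇒ ((p1 + (p3 + p3)) + ¬(p2 · p3))) = 1 · 1 = 1
((((p1 · ¬(p2 · p1)) ⇒ ((p1 ⇒ p1) + (p2 + p3))) + ¬(((p3 + p2) + (p1 · p1)) · ((p3 · p2) + p3))) ⇒ (((((p1 + p1) + p2) · (p1 · p1)) + ((p1 · (p2 + p2)) + ¬(p1 · p1))) · ((¬p3 ⇒ (p2 + p2)) ⇒ ¬¬p3))) ⇒ (((p1 ⇒ (p3 ⇒ p3)) + (((p3 + p2) · p1) + (p2 ⇒ p3))) · (¬(p1 · (p3 ⇒ p3)) ⇒ ((p1 + (p3 + p3)) + ¬(p2 · p3)))) = 2/3 ⇒ 1 = 1

1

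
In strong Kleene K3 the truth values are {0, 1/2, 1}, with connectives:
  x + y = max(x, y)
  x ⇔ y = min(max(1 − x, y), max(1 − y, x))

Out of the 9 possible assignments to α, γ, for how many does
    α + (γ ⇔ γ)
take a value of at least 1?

α = 0, γ = 0 ↦ 1  ≥
α = 0, γ = 1/2 ↦ 1/2  <
α = 0, γ = 1 ↦ 1  ≥
α = 1/2, γ = 0 ↦ 1  ≥
α = 1/2, γ = 1/2 ↦ 1/2  <
α = 1/2, γ = 1 ↦ 1  ≥
α = 1, γ = 0 ↦ 1  ≥
α = 1, γ = 1/2 ↦ 1  ≥
α = 1, γ = 1 ↦ 1  ≥
So 7 of the 9 assignments meet the threshold.

7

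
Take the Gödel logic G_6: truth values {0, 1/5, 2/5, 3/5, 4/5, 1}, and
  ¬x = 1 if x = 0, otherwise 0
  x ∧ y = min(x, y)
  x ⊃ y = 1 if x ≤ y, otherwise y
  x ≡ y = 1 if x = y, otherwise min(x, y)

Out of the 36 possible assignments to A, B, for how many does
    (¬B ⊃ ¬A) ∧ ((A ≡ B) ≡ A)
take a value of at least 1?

value 1: 16 assignments (counts)
value 4/5: 2 assignments
value 3/5: 3 assignments
value 2/5: 4 assignments
value 1/5: 5 assignments
value 0: 6 assignments
So 16 of the 36 assignments meet the threshold.

16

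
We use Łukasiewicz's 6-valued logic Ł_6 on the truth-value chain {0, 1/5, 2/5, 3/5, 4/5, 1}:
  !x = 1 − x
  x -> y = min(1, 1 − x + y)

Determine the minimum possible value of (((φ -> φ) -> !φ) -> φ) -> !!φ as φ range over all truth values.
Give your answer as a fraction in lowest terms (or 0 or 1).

3/5

Take φ = 2/5:
φ -> φ = 2/5 -> 2/5 = 1
!φ = !2/5 = 3/5
(φ -> φ) -> !φ = 1 -> 3/5 = 3/5
((φ -> φ) -> !φ) -> φ = 3/5 -> 2/5 = 4/5
!φ = !2/5 = 3/5
!!φ = !3/5 = 2/5
(((φ -> φ) -> !φ) -> φ) -> !!φ = 4/5 -> 2/5 = 3/5
No assignment yields a value below 3/5, so this is the minimum.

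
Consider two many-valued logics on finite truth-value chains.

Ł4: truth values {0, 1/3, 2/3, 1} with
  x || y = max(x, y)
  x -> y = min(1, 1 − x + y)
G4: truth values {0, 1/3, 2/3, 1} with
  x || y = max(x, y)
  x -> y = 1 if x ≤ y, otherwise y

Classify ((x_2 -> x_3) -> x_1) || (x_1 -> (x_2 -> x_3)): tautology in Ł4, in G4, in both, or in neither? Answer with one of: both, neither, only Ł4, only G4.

both

In Ł4: every assignment gives 1 — tautology.
In G4: every assignment gives 1 — tautology.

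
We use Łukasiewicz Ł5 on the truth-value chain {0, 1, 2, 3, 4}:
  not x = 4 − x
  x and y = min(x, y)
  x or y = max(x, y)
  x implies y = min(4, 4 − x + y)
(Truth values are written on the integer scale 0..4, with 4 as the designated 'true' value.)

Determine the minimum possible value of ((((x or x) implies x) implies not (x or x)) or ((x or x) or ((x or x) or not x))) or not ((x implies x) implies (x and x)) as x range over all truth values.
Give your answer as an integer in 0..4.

2

Take x = 2:
x or x = 2 or 2 = 2
(x or x) implies x = 2 implies 2 = 4
x or x = 2 or 2 = 2
not (x or x) = not 2 = 2
((x or x) implies x) implies not (x or x) = 4 implies 2 = 2
x or x = 2 or 2 = 2
x or x = 2 or 2 = 2
not x = not 2 = 2
(x or x) or not x = 2 or 2 = 2
(x or x) or ((x or x) or not x) = 2 or 2 = 2
(((x or x) implies x) implies not (x or x)) or ((x or x) or ((x or x) or not x)) = 2 or 2 = 2
x implies x = 2 implies 2 = 4
x and x = 2 and 2 = 2
(x implies x) implies (x and x) = 4 implies 2 = 2
not ((x implies x) implies (x and x)) = not 2 = 2
((((x or x) implies x) implies not (x or x)) or ((x or x) or ((x or x) or not x))) or not ((x implies x) implies (x and x)) = 2 or 2 = 2
No assignment yields a value below 2, so this is the minimum.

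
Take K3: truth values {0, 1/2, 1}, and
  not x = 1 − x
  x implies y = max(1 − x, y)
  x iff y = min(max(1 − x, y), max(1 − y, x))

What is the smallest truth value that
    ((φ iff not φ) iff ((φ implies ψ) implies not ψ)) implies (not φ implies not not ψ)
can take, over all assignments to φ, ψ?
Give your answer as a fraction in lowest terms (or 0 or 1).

1/2

Take φ = 0, ψ = 1/2:
not φ = not 0 = 1
φ iff not φ = 0 iff 1 = 0
φ implies ψ = 0 implies 1/2 = 1
not ψ = not 1/2 = 1/2
(φ implies ψ) implies not ψ = 1 implies 1/2 = 1/2
(φ iff not φ) iff ((φ implies ψ) implies not ψ) = 0 iff 1/2 = 1/2
not φ = not 0 = 1
not ψ = not 1/2 = 1/2
not not ψ = not 1/2 = 1/2
not φ implies not not ψ = 1 implies 1/2 = 1/2
((φ iff not φ) iff ((φ implies ψ) implies not ψ)) implies (not φ implies not not ψ) = 1/2 implies 1/2 = 1/2
No assignment yields a value below 1/2, so this is the minimum.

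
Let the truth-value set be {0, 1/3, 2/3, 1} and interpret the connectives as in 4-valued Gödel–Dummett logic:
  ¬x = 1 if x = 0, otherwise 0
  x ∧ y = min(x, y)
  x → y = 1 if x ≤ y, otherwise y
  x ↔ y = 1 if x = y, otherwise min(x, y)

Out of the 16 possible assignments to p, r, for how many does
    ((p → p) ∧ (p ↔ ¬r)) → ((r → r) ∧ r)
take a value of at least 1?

p = 0, r = 0 ↦ 1  ≥
p = 0, r = 1/3 ↦ 1/3  <
p = 0, r = 2/3 ↦ 2/3  <
p = 0, r = 1 ↦ 1  ≥
p = 1/3, r = 0 ↦ 0  <
p = 1/3, r = 1/3 ↦ 1  ≥
p = 1/3, r = 2/3 ↦ 1  ≥
p = 1/3, r = 1 ↦ 1  ≥
p = 2/3, r = 0 ↦ 0  <
p = 2/3, r = 1/3 ↦ 1  ≥
p = 2/3, r = 2/3 ↦ 1  ≥
p = 2/3, r = 1 ↦ 1  ≥
p = 1, r = 0 ↦ 0  <
p = 1, r = 1/3 ↦ 1  ≥
p = 1, r = 2/3 ↦ 1  ≥
p = 1, r = 1 ↦ 1  ≥
So 11 of the 16 assignments meet the threshold.

11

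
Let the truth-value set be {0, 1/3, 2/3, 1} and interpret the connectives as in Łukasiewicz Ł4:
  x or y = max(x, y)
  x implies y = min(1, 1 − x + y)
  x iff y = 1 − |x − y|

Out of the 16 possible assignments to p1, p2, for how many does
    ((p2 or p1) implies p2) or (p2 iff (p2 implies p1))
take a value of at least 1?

p1 = 0, p2 = 0 ↦ 1  ≥
p1 = 0, p2 = 1/3 ↦ 1  ≥
p1 = 0, p2 = 2/3 ↦ 1  ≥
p1 = 0, p2 = 1 ↦ 1  ≥
p1 = 1/3, p2 = 0 ↦ 2/3  <
p1 = 1/3, p2 = 1/3 ↦ 1  ≥
p1 = 1/3, p2 = 2/3 ↦ 1  ≥
p1 = 1/3, p2 = 1 ↦ 1  ≥
p1 = 2/3, p2 = 0 ↦ 1/3  <
p1 = 2/3, p2 = 1/3 ↦ 2/3  <
p1 = 2/3, p2 = 2/3 ↦ 1  ≥
p1 = 2/3, p2 = 1 ↦ 1  ≥
p1 = 1, p2 = 0 ↦ 0  <
p1 = 1, p2 = 1/3 ↦ 1/3  <
p1 = 1, p2 = 2/3 ↦ 2/3  <
p1 = 1, p2 = 1 ↦ 1  ≥
So 10 of the 16 assignments meet the threshold.

10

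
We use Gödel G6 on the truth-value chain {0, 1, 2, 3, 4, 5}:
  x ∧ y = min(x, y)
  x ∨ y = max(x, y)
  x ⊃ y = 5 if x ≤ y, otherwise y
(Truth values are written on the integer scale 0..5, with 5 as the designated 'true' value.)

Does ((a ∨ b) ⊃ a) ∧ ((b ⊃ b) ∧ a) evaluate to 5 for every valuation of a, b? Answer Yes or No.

Counterexample: take a = 0, b = 0.
a ∨ b = 0 ∨ 0 = 0
(a ∨ b) ⊃ a = 0 ⊃ 0 = 5
b ⊃ b = 0 ⊃ 0 = 5
(b ⊃ b) ∧ a = 5 ∧ 0 = 0
((a ∨ b) ⊃ a) ∧ ((b ⊃ b) ∧ a) = 5 ∧ 0 = 0
This gives 0 ≠ 5.

No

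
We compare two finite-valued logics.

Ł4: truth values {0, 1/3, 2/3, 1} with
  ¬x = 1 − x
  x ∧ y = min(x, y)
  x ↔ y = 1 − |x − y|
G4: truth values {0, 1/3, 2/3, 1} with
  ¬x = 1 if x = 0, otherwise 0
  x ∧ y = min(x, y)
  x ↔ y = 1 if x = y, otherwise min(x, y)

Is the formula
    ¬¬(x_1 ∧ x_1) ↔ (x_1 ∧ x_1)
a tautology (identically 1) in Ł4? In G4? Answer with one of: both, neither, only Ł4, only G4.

In Ł4: every assignment gives 1 — tautology.
In G4: at x_1 = 1/3 the value is 1/3 — not a tautology.

only Ł4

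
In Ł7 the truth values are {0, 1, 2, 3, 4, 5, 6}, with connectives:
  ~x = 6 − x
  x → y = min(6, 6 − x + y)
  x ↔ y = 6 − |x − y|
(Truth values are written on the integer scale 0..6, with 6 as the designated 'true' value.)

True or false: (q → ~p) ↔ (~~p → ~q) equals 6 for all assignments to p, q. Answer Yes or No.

At p = 1, q = 6, for instance:
~p = ~1 = 5
q → ~p = 6 → 5 = 5
~~p = ~5 = 1
~q = ~6 = 0
~~p → ~q = 1 → 0 = 5
(q → ~p) ↔ (~~p → ~q) = 5 ↔ 5 = 6
and checking the remaining 48 assignments likewise gives ≥ 6 in every case.

Yes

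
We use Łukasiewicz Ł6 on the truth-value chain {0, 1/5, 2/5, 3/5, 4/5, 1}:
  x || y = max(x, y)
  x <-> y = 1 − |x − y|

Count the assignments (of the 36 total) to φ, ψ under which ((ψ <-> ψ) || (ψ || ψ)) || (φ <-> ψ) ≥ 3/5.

value 1: 36 assignments (counts)
So 36 of the 36 assignments meet the threshold.

36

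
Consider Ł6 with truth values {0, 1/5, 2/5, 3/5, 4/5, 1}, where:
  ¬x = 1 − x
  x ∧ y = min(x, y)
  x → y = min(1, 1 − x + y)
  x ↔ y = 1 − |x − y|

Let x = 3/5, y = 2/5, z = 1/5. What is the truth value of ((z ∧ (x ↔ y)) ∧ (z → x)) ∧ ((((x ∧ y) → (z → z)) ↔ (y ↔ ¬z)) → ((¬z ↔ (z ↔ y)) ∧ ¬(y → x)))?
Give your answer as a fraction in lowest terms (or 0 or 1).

x ↔ y = 3/5 ↔ 2/5 = 4/5
z ∧ (x ↔ y) = 1/5 ∧ 4/5 = 1/5
z → x = 1/5 → 3/5 = 1
(z ∧ (x ↔ y)) ∧ (z → x) = 1/5 ∧ 1 = 1/5
x ∧ y = 3/5 ∧ 2/5 = 2/5
z → z = 1/5 → 1/5 = 1
(x ∧ y) → (z → z) = 2/5 → 1 = 1
¬z = ¬1/5 = 4/5
y ↔ ¬z = 2/5 ↔ 4/5 = 3/5
((x ∧ y) → (z → z)) ↔ (y ↔ ¬z) = 1 ↔ 3/5 = 3/5
¬z = ¬1/5 = 4/5
z ↔ y = 1/5 ↔ 2/5 = 4/5
¬z ↔ (z ↔ y) = 4/5 ↔ 4/5 = 1
y → x = 2/5 → 3/5 = 1
¬(y → x) = ¬1 = 0
(¬z ↔ (z ↔ y)) ∧ ¬(y → x) = 1 ∧ 0 = 0
(((x ∧ y) → (z → z)) ↔ (y ↔ ¬z)) → ((¬z ↔ (z ↔ y)) ∧ ¬(y → x)) = 3/5 → 0 = 2/5
((z ∧ (x ↔ y)) ∧ (z → x)) ∧ ((((x ∧ y) → (z → z)) ↔ (y ↔ ¬z)) → ((¬z ↔ (z ↔ y)) ∧ ¬(y → x))) = 1/5 ∧ 2/5 = 1/5

1/5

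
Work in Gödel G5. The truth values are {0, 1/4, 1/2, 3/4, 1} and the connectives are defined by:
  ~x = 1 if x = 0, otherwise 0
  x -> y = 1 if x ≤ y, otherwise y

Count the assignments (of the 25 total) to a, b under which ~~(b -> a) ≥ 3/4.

21

value 1: 21 assignments (counts)
value 0: 4 assignments
So 21 of the 25 assignments meet the threshold.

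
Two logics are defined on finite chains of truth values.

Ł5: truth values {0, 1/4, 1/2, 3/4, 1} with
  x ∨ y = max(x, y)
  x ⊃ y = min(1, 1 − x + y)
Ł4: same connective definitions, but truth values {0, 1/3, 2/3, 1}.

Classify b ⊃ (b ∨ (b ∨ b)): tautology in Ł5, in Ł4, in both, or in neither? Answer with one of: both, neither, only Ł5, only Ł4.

In Ł5: every assignment gives 1 — tautology.
In Ł4: every assignment gives 1 — tautology.

both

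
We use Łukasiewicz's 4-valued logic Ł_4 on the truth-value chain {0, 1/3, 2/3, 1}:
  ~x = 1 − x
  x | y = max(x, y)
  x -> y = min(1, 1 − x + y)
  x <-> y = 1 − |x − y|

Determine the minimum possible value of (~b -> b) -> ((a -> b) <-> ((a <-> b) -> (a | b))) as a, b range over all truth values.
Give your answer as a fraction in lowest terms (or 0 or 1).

2/3

Take a = 1/3, b = 1/3:
~b = ~1/3 = 2/3
~b -> b = 2/3 -> 1/3 = 2/3
a -> b = 1/3 -> 1/3 = 1
a <-> b = 1/3 <-> 1/3 = 1
a | b = 1/3 | 1/3 = 1/3
(a <-> b) -> (a | b) = 1 -> 1/3 = 1/3
(a -> b) <-> ((a <-> b) -> (a | b)) = 1 <-> 1/3 = 1/3
(~b -> b) -> ((a -> b) <-> ((a <-> b) -> (a | b))) = 2/3 -> 1/3 = 2/3
No assignment yields a value below 2/3, so this is the minimum.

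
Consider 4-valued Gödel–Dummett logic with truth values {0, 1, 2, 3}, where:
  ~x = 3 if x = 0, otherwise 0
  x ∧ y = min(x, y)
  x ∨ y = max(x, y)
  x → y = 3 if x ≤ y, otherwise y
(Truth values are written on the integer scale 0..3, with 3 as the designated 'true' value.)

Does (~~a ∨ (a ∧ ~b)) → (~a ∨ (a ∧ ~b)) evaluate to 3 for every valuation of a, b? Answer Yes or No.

No

Counterexample: take a = 1, b = 0.
~a = ~1 = 0
~~a = ~0 = 3
~b = ~0 = 3
a ∧ ~b = 1 ∧ 3 = 1
~~a ∨ (a ∧ ~b) = 3 ∨ 1 = 3
~a = ~1 = 0
~b = ~0 = 3
a ∧ ~b = 1 ∧ 3 = 1
~a ∨ (a ∧ ~b) = 0 ∨ 1 = 1
(~~a ∨ (a ∧ ~b)) → (~a ∨ (a ∧ ~b)) = 3 → 1 = 1
This gives 1 ≠ 3.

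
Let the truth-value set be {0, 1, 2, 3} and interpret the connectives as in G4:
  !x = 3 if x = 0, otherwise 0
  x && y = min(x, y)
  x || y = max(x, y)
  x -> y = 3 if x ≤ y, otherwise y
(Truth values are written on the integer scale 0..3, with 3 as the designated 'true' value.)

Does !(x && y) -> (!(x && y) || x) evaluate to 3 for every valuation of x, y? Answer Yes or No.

Yes

x = 0, y = 0 ↦ 3
x = 0, y = 1 ↦ 3
x = 0, y = 2 ↦ 3
x = 0, y = 3 ↦ 3
x = 1, y = 0 ↦ 3
x = 1, y = 1 ↦ 3
x = 1, y = 2 ↦ 3
x = 1, y = 3 ↦ 3
x = 2, y = 0 ↦ 3
x = 2, y = 1 ↦ 3
x = 2, y = 2 ↦ 3
x = 2, y = 3 ↦ 3
x = 3, y = 0 ↦ 3
x = 3, y = 1 ↦ 3
x = 3, y = 2 ↦ 3
x = 3, y = 3 ↦ 3
Every assignment gives a value ≥ 3.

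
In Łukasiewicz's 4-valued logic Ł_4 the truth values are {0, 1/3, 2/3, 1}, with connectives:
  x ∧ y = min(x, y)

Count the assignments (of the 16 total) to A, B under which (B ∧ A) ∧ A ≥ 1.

1

A = 0, B = 0 ↦ 0  <
A = 0, B = 1/3 ↦ 0  <
A = 0, B = 2/3 ↦ 0  <
A = 0, B = 1 ↦ 0  <
A = 1/3, B = 0 ↦ 0  <
A = 1/3, B = 1/3 ↦ 1/3  <
A = 1/3, B = 2/3 ↦ 1/3  <
A = 1/3, B = 1 ↦ 1/3  <
A = 2/3, B = 0 ↦ 0  <
A = 2/3, B = 1/3 ↦ 1/3  <
A = 2/3, B = 2/3 ↦ 2/3  <
A = 2/3, B = 1 ↦ 2/3  <
A = 1, B = 0 ↦ 0  <
A = 1, B = 1/3 ↦ 1/3  <
A = 1, B = 2/3 ↦ 2/3  <
A = 1, B = 1 ↦ 1  ≥
So 1 of the 16 assignments meets the threshold.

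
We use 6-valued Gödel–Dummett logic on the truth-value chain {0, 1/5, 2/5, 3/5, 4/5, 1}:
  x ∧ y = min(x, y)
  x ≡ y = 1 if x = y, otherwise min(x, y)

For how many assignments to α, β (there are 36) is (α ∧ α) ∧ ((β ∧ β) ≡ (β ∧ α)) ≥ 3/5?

value 1: 6 assignments (counts)
value 4/5: 6 assignments (counts)
value 3/5: 6 assignments (counts)
value 2/5: 6 assignments
value 1/5: 6 assignments
value 0: 6 assignments
So 18 of the 36 assignments meet the threshold.

18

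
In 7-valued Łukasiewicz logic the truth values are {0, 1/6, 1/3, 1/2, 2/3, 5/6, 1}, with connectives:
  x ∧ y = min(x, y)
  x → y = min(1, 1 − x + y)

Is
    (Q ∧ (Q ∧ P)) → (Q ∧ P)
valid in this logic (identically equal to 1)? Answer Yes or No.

At P = 1/2, Q = 1/3, for instance:
Q ∧ P = 1/3 ∧ 1/2 = 1/3
Q ∧ (Q ∧ P) = 1/3 ∧ 1/3 = 1/3
(Q ∧ (Q ∧ P)) → (Q ∧ P) = 1/3 → 1/3 = 1
and checking the remaining 48 assignments likewise gives ≥ 1 in every case.

Yes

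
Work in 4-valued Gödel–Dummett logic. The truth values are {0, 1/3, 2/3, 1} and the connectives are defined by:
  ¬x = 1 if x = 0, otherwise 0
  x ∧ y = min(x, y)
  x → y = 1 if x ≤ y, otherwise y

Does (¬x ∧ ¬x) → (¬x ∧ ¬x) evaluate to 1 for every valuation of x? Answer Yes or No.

Yes

x = 0 ↦ 1
x = 1/3 ↦ 1
x = 2/3 ↦ 1
x = 1 ↦ 1
Every assignment gives a value ≥ 1.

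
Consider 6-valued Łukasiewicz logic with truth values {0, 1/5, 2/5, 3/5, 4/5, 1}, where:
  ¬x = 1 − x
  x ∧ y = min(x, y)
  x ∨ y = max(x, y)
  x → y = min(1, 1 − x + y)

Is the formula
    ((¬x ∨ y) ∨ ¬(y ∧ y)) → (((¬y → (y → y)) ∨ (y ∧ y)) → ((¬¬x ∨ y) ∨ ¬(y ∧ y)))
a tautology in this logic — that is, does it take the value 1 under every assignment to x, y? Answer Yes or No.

Counterexample: take x = 0, y = 1/5.
¬x = ¬0 = 1
¬x ∨ y = 1 ∨ 1/5 = 1
y ∧ y = 1/5 ∧ 1/5 = 1/5
¬(y ∧ y) = ¬1/5 = 4/5
(¬x ∨ y) ∨ ¬(y ∧ y) = 1 ∨ 4/5 = 1
¬y = ¬1/5 = 4/5
y → y = 1/5 → 1/5 = 1
¬y → (y → y) = 4/5 → 1 = 1
y ∧ y = 1/5 ∧ 1/5 = 1/5
(¬y → (y → y)) ∨ (y ∧ y) = 1 ∨ 1/5 = 1
¬x = ¬0 = 1
¬¬x = ¬1 = 0
¬¬x ∨ y = 0 ∨ 1/5 = 1/5
y ∧ y = 1/5 ∧ 1/5 = 1/5
¬(y ∧ y) = ¬1/5 = 4/5
(¬¬x ∨ y) ∨ ¬(y ∧ y) = 1/5 ∨ 4/5 = 4/5
((¬y → (y → y)) ∨ (y ∧ y)) → ((¬¬x ∨ y) ∨ ¬(y ∧ y)) = 1 → 4/5 = 4/5
((¬x ∨ y) ∨ ¬(y ∧ y)) → (((¬y → (y → y)) ∨ (y ∧ y)) → ((¬¬x ∨ y) ∨ ¬(y ∧ y))) = 1 → 4/5 = 4/5
This gives 4/5 ≠ 1.

No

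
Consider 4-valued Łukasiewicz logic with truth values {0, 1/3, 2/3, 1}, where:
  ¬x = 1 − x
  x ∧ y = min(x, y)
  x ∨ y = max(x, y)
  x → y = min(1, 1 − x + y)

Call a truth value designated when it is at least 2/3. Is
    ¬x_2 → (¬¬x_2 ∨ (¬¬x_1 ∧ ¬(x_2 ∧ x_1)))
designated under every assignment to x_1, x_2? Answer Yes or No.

No

Counterexample: take x_1 = 0, x_2 = 0.
¬x_2 = ¬0 = 1
¬x_2 = ¬0 = 1
¬¬x_2 = ¬1 = 0
¬x_1 = ¬0 = 1
¬¬x_1 = ¬1 = 0
x_2 ∧ x_1 = 0 ∧ 0 = 0
¬(x_2 ∧ x_1) = ¬0 = 1
¬¬x_1 ∧ ¬(x_2 ∧ x_1) = 0 ∧ 1 = 0
¬¬x_2 ∨ (¬¬x_1 ∧ ¬(x_2 ∧ x_1)) = 0 ∨ 0 = 0
¬x_2 → (¬¬x_2 ∨ (¬¬x_1 ∧ ¬(x_2 ∧ x_1))) = 1 → 0 = 0
This gives 0, which is below 2/3.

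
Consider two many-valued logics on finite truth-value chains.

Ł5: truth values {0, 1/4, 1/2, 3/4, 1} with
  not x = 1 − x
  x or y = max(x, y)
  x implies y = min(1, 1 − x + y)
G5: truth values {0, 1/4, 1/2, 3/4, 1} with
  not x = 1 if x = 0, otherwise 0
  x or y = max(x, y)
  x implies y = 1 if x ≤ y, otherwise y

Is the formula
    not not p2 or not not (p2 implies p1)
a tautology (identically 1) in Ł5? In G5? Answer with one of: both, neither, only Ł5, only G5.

only G5

In Ł5: at p1 = 0, p2 = 1/4 the value is 3/4 — not a tautology.
In G5: every assignment gives 1 — tautology.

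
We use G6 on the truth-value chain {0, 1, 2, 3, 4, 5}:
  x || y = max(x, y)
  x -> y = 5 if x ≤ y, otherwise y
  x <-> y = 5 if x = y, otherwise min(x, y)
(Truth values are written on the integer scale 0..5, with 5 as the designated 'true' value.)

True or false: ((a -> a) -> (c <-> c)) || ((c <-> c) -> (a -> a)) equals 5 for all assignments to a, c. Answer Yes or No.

At a = 1, c = 0, for instance:
a -> a = 1 -> 1 = 5
c <-> c = 0 <-> 0 = 5
(a -> a) -> (c <-> c) = 5 -> 5 = 5
(c <-> c) -> (a -> a) = 5 -> 5 = 5
((a -> a) -> (c <-> c)) || ((c <-> c) -> (a -> a)) = 5 || 5 = 5
and checking the remaining 35 assignments likewise gives ≥ 5 in every case.

Yes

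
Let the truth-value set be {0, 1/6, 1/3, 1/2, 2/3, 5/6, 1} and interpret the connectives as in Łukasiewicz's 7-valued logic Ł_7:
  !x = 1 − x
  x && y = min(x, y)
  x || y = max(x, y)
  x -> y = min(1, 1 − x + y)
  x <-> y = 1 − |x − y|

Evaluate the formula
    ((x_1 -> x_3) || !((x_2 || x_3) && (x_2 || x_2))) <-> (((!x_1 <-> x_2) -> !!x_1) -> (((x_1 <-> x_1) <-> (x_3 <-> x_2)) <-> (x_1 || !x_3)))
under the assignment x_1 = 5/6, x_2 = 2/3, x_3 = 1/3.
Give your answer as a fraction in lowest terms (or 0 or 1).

x_1 -> x_3 = 5/6 -> 1/3 = 1/2
x_2 || x_3 = 2/3 || 1/3 = 2/3
x_2 || x_2 = 2/3 || 2/3 = 2/3
(x_2 || x_3) && (x_2 || x_2) = 2/3 && 2/3 = 2/3
!((x_2 || x_3) && (x_2 || x_2)) = !2/3 = 1/3
(x_1 -> x_3) || !((x_2 || x_3) && (x_2 || x_2)) = 1/2 || 1/3 = 1/2
!x_1 = !5/6 = 1/6
!x_1 <-> x_2 = 1/6 <-> 2/3 = 1/2
!x_1 = !5/6 = 1/6
!!x_1 = !1/6 = 5/6
(!x_1 <-> x_2) -> !!x_1 = 1/2 -> 5/6 = 1
x_1 <-> x_1 = 5/6 <-> 5/6 = 1
x_3 <-> x_2 = 1/3 <-> 2/3 = 2/3
(x_1 <-> x_1) <-> (x_3 <-> x_2) = 1 <-> 2/3 = 2/3
!x_3 = !1/3 = 2/3
x_1 || !x_3 = 5/6 || 2/3 = 5/6
((x_1 <-> x_1) <-> (x_3 <-> x_2)) <-> (x_1 || !x_3) = 2/3 <-> 5/6 = 5/6
((!x_1 <-> x_2) -> !!x_1) -> (((x_1 <-> x_1) <-> (x_3 <-> x_2)) <-> (x_1 || !x_3)) = 1 -> 5/6 = 5/6
((x_1 -> x_3) || !((x_2 || x_3) && (x_2 || x_2))) <-> (((!x_1 <-> x_2) -> !!x_1) -> (((x_1 <-> x_1) <-> (x_3 <-> x_2)) <-> (x_1 || !x_3))) = 1/2 <-> 5/6 = 2/3

2/3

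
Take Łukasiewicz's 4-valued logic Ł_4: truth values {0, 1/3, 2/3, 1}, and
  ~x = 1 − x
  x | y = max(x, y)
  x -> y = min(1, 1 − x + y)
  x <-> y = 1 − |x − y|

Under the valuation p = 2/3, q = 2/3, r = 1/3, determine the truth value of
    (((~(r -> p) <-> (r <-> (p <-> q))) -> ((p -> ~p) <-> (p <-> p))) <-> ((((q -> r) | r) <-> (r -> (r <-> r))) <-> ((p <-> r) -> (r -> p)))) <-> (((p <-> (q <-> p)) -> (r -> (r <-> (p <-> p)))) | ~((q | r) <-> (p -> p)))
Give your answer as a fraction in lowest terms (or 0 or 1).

2/3

r -> p = 1/3 -> 2/3 = 1
~(r -> p) = ~1 = 0
p <-> q = 2/3 <-> 2/3 = 1
r <-> (p <-> q) = 1/3 <-> 1 = 1/3
~(r -> p) <-> (r <-> (p <-> q)) = 0 <-> 1/3 = 2/3
~p = ~2/3 = 1/3
p -> ~p = 2/3 -> 1/3 = 2/3
p <-> p = 2/3 <-> 2/3 = 1
(p -> ~p) <-> (p <-> p) = 2/3 <-> 1 = 2/3
(~(r -> p) <-> (r <-> (p <-> q))) -> ((p -> ~p) <-> (p <-> p)) = 2/3 -> 2/3 = 1
q -> r = 2/3 -> 1/3 = 2/3
(q -> r) | r = 2/3 | 1/3 = 2/3
r <-> r = 1/3 <-> 1/3 = 1
r -> (r <-> r) = 1/3 -> 1 = 1
((q -> r) | r) <-> (r -> (r <-> r)) = 2/3 <-> 1 = 2/3
p <-> r = 2/3 <-> 1/3 = 2/3
r -> p = 1/3 -> 2/3 = 1
(p <-> r) -> (r -> p) = 2/3 -> 1 = 1
(((q -> r) | r) <-> (r -> (r <-> r))) <-> ((p <-> r) -> (r -> p)) = 2/3 <-> 1 = 2/3
((~(r -> p) <-> (r <-> (p <-> q))) -> ((p -> ~p) <-> (p <-> p))) <-> ((((q -> r) | r) <-> (r -> (r <-> r))) <-> ((p <-> r) -> (r -> p))) = 1 <-> 2/3 = 2/3
q <-> p = 2/3 <-> 2/3 = 1
p <-> (q <-> p) = 2/3 <-> 1 = 2/3
p <-> p = 2/3 <-> 2/3 = 1
r <-> (p <-> p) = 1/3 <-> 1 = 1/3
r -> (r <-> (p <-> p)) = 1/3 -> 1/3 = 1
(p <-> (q <-> p)) -> (r -> (r <-> (p <-> p))) = 2/3 -> 1 = 1
q | r = 2/3 | 1/3 = 2/3
p -> p = 2/3 -> 2/3 = 1
(q | r) <-> (p -> p) = 2/3 <-> 1 = 2/3
~((q | r) <-> (p -> p)) = ~2/3 = 1/3
((p <-> (q <-> p)) -> (r -> (r <-> (p <-> p)))) | ~((q | r) <-> (p -> p)) = 1 | 1/3 = 1
(((~(r -> p) <-> (r <-> (p <-> q))) -> ((p -> ~p) <-> (p <-> p))) <-> ((((q -> r) | r) <-> (r -> (r <-> r))) <-> ((p <-> r) -> (r -> p)))) <-> (((p <-> (q <-> p)) -> (r -> (r <-> (p <-> p)))) | ~((q | r) <-> (p -> p))) = 2/3 <-> 1 = 2/3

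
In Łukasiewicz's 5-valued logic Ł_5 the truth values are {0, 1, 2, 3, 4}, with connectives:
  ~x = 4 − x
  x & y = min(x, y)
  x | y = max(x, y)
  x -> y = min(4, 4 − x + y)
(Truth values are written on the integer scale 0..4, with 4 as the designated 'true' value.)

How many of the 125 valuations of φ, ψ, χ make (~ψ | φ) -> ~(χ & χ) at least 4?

value 4: 55 assignments (counts)
value 3: 24 assignments
value 2: 21 assignments
value 1: 16 assignments
value 0: 9 assignments
So 55 of the 125 assignments meet the threshold.

55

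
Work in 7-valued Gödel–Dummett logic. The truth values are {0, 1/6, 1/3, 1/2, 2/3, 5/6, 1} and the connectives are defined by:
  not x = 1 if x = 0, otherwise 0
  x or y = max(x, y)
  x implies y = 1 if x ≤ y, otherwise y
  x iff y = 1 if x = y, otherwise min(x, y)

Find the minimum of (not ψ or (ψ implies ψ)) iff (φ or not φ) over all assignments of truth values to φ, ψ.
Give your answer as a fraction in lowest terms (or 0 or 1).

1/6

Take φ = 1/6, ψ = 0:
not ψ = not 0 = 1
ψ implies ψ = 0 implies 0 = 1
not ψ or (ψ implies ψ) = 1 or 1 = 1
not φ = not 1/6 = 0
φ or not φ = 1/6 or 0 = 1/6
(not ψ or (ψ implies ψ)) iff (φ or not φ) = 1 iff 1/6 = 1/6
No assignment yields a value below 1/6, so this is the minimum.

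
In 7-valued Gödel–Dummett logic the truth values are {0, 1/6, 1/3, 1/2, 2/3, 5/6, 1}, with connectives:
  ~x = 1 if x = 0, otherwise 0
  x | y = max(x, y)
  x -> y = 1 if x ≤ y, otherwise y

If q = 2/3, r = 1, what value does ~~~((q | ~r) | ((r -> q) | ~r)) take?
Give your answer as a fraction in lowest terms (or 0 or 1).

~r = ~1 = 0
q | ~r = 2/3 | 0 = 2/3
r -> q = 1 -> 2/3 = 2/3
~r = ~1 = 0
(r -> q) | ~r = 2/3 | 0 = 2/3
(q | ~r) | ((r -> q) | ~r) = 2/3 | 2/3 = 2/3
~((q | ~r) | ((r -> q) | ~r)) = ~2/3 = 0
~~((q | ~r) | ((r -> q) | ~r)) = ~0 = 1
~~~((q | ~r) | ((r -> q) | ~r)) = ~1 = 0

0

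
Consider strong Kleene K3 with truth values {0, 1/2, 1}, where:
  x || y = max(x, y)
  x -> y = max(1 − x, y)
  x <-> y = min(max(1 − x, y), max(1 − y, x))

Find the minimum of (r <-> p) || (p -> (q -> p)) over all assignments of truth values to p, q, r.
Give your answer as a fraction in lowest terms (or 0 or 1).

1/2

Take p = 1/2, q = 1/2, r = 0:
r <-> p = 0 <-> 1/2 = 1/2
q -> p = 1/2 -> 1/2 = 1/2
p -> (q -> p) = 1/2 -> 1/2 = 1/2
(r <-> p) || (p -> (q -> p)) = 1/2 || 1/2 = 1/2
No assignment yields a value below 1/2, so this is the minimum.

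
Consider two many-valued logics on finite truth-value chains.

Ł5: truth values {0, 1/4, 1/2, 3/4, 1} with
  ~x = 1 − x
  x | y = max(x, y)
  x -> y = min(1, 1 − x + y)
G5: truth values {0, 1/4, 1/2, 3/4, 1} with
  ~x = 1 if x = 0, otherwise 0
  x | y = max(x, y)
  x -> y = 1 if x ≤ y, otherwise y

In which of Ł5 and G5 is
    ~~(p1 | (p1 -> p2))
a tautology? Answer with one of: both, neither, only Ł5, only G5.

In Ł5: at p1 = 1/4, p2 = 0 the value is 3/4 — not a tautology.
In G5: every assignment gives 1 — tautology.

only G5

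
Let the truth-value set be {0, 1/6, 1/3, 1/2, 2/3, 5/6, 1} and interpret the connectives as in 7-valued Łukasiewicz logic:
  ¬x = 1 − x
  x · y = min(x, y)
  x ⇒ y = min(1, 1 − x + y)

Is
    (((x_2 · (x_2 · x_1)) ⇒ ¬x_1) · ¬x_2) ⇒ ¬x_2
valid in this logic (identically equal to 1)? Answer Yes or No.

At x_1 = 0, x_2 = 5/6, for instance:
x_2 · x_1 = 5/6 · 0 = 0
x_2 · (x_2 · x_1) = 5/6 · 0 = 0
¬x_1 = ¬0 = 1
(x_2 · (x_2 · x_1)) ⇒ ¬x_1 = 0 ⇒ 1 = 1
¬x_2 = ¬5/6 = 1/6
((x_2 · (x_2 · x_1)) ⇒ ¬x_1) · ¬x_2 = 1 · 1/6 = 1/6
(((x_2 · (x_2 · x_1)) ⇒ ¬x_1) · ¬x_2) ⇒ ¬x_2 = 1/6 ⇒ 1/6 = 1
and checking the remaining 48 assignments likewise gives ≥ 1 in every case.

Yes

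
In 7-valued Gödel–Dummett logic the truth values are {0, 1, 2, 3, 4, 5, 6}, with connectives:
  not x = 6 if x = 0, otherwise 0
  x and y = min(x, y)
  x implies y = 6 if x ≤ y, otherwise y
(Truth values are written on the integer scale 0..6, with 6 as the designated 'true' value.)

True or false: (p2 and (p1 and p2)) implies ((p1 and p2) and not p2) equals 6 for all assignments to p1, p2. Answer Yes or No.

No

Counterexample: take p1 = 1, p2 = 1.
p1 and p2 = 1 and 1 = 1
p2 and (p1 and p2) = 1 and 1 = 1
p1 and p2 = 1 and 1 = 1
not p2 = not 1 = 0
(p1 and p2) and not p2 = 1 and 0 = 0
(p2 and (p1 and p2)) implies ((p1 and p2) and not p2) = 1 implies 0 = 0
This gives 0 ≠ 6.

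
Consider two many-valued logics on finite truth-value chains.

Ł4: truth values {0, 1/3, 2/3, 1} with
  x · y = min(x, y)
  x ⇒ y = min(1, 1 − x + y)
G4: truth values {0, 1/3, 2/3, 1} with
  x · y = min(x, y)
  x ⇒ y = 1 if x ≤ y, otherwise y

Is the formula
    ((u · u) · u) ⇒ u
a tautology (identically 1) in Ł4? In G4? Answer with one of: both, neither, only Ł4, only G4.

both

In Ł4: every assignment gives 1 — tautology.
In G4: every assignment gives 1 — tautology.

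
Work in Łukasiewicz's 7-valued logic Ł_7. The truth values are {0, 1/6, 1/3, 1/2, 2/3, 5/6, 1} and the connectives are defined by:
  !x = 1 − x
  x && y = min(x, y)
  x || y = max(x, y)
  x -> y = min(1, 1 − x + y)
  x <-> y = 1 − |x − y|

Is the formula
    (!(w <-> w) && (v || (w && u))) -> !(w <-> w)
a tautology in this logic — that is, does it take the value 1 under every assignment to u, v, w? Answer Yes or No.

At u = 0, v = 0, w = 1/6, for instance:
w <-> w = 1/6 <-> 1/6 = 1
!(w <-> w) = !1 = 0
w && u = 1/6 && 0 = 0
v || (w && u) = 0 || 0 = 0
!(w <-> w) && (v || (w && u)) = 0 && 0 = 0
(!(w <-> w) && (v || (w && u))) -> !(w <-> w) = 0 -> 0 = 1
and checking the remaining 342 assignments likewise gives ≥ 1 in every case.

Yes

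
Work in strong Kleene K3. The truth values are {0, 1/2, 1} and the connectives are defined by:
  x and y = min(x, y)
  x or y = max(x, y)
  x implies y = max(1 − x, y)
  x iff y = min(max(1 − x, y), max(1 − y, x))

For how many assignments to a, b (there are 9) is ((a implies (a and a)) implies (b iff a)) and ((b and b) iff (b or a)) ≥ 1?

a = 0, b = 0 ↦ 1  ≥
a = 0, b = 1/2 ↦ 1/2  <
a = 0, b = 1 ↦ 0  <
a = 1/2, b = 0 ↦ 1/2  <
a = 1/2, b = 1/2 ↦ 1/2  <
a = 1/2, b = 1 ↦ 1/2  <
a = 1, b = 0 ↦ 0  <
a = 1, b = 1/2 ↦ 1/2  <
a = 1, b = 1 ↦ 1  ≥
So 2 of the 9 assignments meet the threshold.

2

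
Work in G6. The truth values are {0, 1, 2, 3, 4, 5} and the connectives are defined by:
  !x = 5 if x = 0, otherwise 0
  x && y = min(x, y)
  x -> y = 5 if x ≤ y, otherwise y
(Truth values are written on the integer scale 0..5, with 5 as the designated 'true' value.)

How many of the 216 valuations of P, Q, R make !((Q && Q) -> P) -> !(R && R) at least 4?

191

value 5: 191 assignments (counts)
value 0: 25 assignments
So 191 of the 216 assignments meet the threshold.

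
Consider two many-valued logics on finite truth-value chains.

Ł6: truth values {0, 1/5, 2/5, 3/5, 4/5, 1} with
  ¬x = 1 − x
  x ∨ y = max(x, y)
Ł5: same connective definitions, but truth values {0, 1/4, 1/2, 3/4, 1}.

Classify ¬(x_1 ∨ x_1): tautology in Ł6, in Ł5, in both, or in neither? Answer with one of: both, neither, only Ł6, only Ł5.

In Ł6: at x_1 = 1/5 the value is 4/5 — not a tautology.
In Ł5: at x_1 = 1/4 the value is 3/4 — not a tautology.

neither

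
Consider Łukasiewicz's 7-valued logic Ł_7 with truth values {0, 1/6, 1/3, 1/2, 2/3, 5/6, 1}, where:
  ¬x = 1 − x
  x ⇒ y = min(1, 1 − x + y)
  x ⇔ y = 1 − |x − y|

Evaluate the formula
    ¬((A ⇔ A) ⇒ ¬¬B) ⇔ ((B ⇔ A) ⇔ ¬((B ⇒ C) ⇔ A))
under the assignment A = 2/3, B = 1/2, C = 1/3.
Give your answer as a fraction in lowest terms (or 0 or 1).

A ⇔ A = 2/3 ⇔ 2/3 = 1
¬B = ¬1/2 = 1/2
¬¬B = ¬1/2 = 1/2
(A ⇔ A) ⇒ ¬¬B = 1 ⇒ 1/2 = 1/2
¬((A ⇔ A) ⇒ ¬¬B) = ¬1/2 = 1/2
B ⇔ A = 1/2 ⇔ 2/3 = 5/6
B ⇒ C = 1/2 ⇒ 1/3 = 5/6
(B ⇒ C) ⇔ A = 5/6 ⇔ 2/3 = 5/6
¬((B ⇒ C) ⇔ A) = ¬5/6 = 1/6
(B ⇔ A) ⇔ ¬((B ⇒ C) ⇔ A) = 5/6 ⇔ 1/6 = 1/3
¬((A ⇔ A) ⇒ ¬¬B) ⇔ ((B ⇔ A) ⇔ ¬((B ⇒ C) ⇔ A)) = 1/2 ⇔ 1/3 = 5/6

5/6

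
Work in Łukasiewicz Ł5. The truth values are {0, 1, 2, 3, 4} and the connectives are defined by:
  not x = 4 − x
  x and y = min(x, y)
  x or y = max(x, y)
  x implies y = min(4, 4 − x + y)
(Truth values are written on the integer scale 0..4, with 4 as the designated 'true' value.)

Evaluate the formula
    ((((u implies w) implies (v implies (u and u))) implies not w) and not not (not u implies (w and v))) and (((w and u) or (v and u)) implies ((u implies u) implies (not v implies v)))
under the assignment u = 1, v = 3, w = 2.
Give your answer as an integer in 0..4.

3

u implies w = 1 implies 2 = 4
u and u = 1 and 1 = 1
v implies (u and u) = 3 implies 1 = 2
(u implies w) implies (v implies (u and u)) = 4 implies 2 = 2
not w = not 2 = 2
((u implies w) implies (v implies (u and u))) implies not w = 2 implies 2 = 4
not u = not 1 = 3
w and v = 2 and 3 = 2
not u implies (w and v) = 3 implies 2 = 3
not (not u implies (w and v)) = not 3 = 1
not not (not u implies (w and v)) = not 1 = 3
(((u implies w) implies (v implies (u and u))) implies not w) and not not (not u implies (w and v)) = 4 and 3 = 3
w and u = 2 and 1 = 1
v and u = 3 and 1 = 1
(w and u) or (v and u) = 1 or 1 = 1
u implies u = 1 implies 1 = 4
not v = not 3 = 1
not v implies v = 1 implies 3 = 4
(u implies u) implies (not v implies v) = 4 implies 4 = 4
((w and u) or (v and u)) implies ((u implies u) implies (not v implies v)) = 1 implies 4 = 4
((((u implies w) implies (v implies (u and u))) implies not w) and not not (not u implies (w and v))) and (((w and u) or (v and u)) implies ((u implies u) implies (not v implies v))) = 3 and 4 = 3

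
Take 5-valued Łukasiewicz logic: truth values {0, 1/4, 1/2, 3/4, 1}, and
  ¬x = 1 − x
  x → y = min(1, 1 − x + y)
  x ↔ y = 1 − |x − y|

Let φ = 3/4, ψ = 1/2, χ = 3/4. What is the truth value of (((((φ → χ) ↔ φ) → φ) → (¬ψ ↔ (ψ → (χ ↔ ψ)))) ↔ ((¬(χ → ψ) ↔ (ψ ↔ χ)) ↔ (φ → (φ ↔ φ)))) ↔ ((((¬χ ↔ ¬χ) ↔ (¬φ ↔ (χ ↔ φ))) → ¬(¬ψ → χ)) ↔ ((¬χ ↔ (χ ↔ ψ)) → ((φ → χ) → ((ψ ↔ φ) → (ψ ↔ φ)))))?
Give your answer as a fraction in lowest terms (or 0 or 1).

φ → χ = 3/4 → 3/4 = 1
(φ → χ) ↔ φ = 1 ↔ 3/4 = 3/4
((φ → χ) ↔ φ) → φ = 3/4 → 3/4 = 1
¬ψ = ¬1/2 = 1/2
χ ↔ ψ = 3/4 ↔ 1/2 = 3/4
ψ → (χ ↔ ψ) = 1/2 → 3/4 = 1
¬ψ ↔ (ψ → (χ ↔ ψ)) = 1/2 ↔ 1 = 1/2
(((φ → χ) ↔ φ) → φ) → (¬ψ ↔ (ψ → (χ ↔ ψ))) = 1 → 1/2 = 1/2
χ → ψ = 3/4 → 1/2 = 3/4
¬(χ → ψ) = ¬3/4 = 1/4
ψ ↔ χ = 1/2 ↔ 3/4 = 3/4
¬(χ → ψ) ↔ (ψ ↔ χ) = 1/4 ↔ 3/4 = 1/2
φ ↔ φ = 3/4 ↔ 3/4 = 1
φ → (φ ↔ φ) = 3/4 → 1 = 1
(¬(χ → ψ) ↔ (ψ ↔ χ)) ↔ (φ → (φ ↔ φ)) = 1/2 ↔ 1 = 1/2
((((φ → χ) ↔ φ) → φ) → (¬ψ ↔ (ψ → (χ ↔ ψ)))) ↔ ((¬(χ → ψ) ↔ (ψ ↔ χ)) ↔ (φ → (φ ↔ φ))) = 1/2 ↔ 1/2 = 1
¬χ = ¬3/4 = 1/4
¬χ = ¬3/4 = 1/4
¬χ ↔ ¬χ = 1/4 ↔ 1/4 = 1
¬φ = ¬3/4 = 1/4
χ ↔ φ = 3/4 ↔ 3/4 = 1
¬φ ↔ (χ ↔ φ) = 1/4 ↔ 1 = 1/4
(¬χ ↔ ¬χ) ↔ (¬φ ↔ (χ ↔ φ)) = 1 ↔ 1/4 = 1/4
¬ψ = ¬1/2 = 1/2
¬ψ → χ = 1/2 → 3/4 = 1
¬(¬ψ → χ) = ¬1 = 0
((¬χ ↔ ¬χ) ↔ (¬φ ↔ (χ ↔ φ))) → ¬(¬ψ → χ) = 1/4 → 0 = 3/4
¬χ = ¬3/4 = 1/4
χ ↔ ψ = 3/4 ↔ 1/2 = 3/4
¬χ ↔ (χ ↔ ψ) = 1/4 ↔ 3/4 = 1/2
φ → χ = 3/4 → 3/4 = 1
ψ ↔ φ = 1/2 ↔ 3/4 = 3/4
ψ ↔ φ = 1/2 ↔ 3/4 = 3/4
(ψ ↔ φ) → (ψ ↔ φ) = 3/4 → 3/4 = 1
(φ → χ) → ((ψ ↔ φ) → (ψ ↔ φ)) = 1 → 1 = 1
(¬χ ↔ (χ ↔ ψ)) → ((φ → χ) → ((ψ ↔ φ) → (ψ ↔ φ))) = 1/2 → 1 = 1
(((¬χ ↔ ¬χ) ↔ (¬φ ↔ (χ ↔ φ))) → ¬(¬ψ → χ)) ↔ ((¬χ ↔ (χ ↔ ψ)) → ((φ → χ) → ((ψ ↔ φ) → (ψ ↔ φ)))) = 3/4 ↔ 1 = 3/4
(((((φ → χ) ↔ φ) → φ) → (¬ψ ↔ (ψ → (χ ↔ ψ)))) ↔ ((¬(χ → ψ) ↔ (ψ ↔ χ)) ↔ (φ → (φ ↔ φ)))) ↔ ((((¬χ ↔ ¬χ) ↔ (¬φ ↔ (χ ↔ φ))) → ¬(¬ψ → χ)) ↔ ((¬χ ↔ (χ ↔ ψ)) → ((φ → χ) → ((ψ ↔ φ) → (ψ ↔ φ))))) = 1 ↔ 3/4 = 3/4

3/4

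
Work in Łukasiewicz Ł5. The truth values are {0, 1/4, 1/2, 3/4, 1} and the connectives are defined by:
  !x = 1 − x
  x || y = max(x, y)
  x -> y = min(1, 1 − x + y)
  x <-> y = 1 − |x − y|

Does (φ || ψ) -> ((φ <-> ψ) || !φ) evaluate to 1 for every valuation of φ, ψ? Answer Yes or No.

No

Counterexample: take φ = 1/4, ψ = 1.
φ || ψ = 1/4 || 1 = 1
φ <-> ψ = 1/4 <-> 1 = 1/4
!φ = !1/4 = 3/4
(φ <-> ψ) || !φ = 1/4 || 3/4 = 3/4
(φ || ψ) -> ((φ <-> ψ) || !φ) = 1 -> 3/4 = 3/4
This gives 3/4 ≠ 1.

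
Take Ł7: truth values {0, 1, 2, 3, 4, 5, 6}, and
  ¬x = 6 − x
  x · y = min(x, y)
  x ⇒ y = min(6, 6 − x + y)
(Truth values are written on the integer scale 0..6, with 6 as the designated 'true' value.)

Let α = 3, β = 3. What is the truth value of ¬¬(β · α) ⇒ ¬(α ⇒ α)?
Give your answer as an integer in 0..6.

3

β · α = 3 · 3 = 3
¬(β · α) = ¬3 = 3
¬¬(β · α) = ¬3 = 3
α ⇒ α = 3 ⇒ 3 = 6
¬(α ⇒ α) = ¬6 = 0
¬¬(β · α) ⇒ ¬(α ⇒ α) = 3 ⇒ 0 = 3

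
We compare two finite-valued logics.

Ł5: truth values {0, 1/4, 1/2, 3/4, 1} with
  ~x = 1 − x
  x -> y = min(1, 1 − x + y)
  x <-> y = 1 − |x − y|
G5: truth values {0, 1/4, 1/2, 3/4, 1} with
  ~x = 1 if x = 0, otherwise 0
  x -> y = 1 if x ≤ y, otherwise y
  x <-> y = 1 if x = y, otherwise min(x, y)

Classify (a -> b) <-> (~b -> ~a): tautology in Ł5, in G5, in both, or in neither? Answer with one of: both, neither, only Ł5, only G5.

In Ł5: every assignment gives 1 — tautology.
In G5: at a = 1/2, b = 1/4 the value is 1/4 — not a tautology.

only Ł5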